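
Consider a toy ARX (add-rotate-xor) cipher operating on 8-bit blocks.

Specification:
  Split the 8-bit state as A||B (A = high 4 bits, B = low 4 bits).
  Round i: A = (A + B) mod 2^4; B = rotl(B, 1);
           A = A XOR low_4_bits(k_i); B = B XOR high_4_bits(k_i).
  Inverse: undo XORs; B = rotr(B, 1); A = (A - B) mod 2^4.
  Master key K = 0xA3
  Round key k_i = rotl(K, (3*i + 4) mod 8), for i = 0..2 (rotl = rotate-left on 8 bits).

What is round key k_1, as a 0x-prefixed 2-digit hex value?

K = 0xA3
k_0 = rotl(K, (3*0+4) mod 8) = rotl(K, 4) = 0x3A
k_1 = rotl(K, (3*1+4) mod 8) = rotl(K, 7) = 0xD1

0xD1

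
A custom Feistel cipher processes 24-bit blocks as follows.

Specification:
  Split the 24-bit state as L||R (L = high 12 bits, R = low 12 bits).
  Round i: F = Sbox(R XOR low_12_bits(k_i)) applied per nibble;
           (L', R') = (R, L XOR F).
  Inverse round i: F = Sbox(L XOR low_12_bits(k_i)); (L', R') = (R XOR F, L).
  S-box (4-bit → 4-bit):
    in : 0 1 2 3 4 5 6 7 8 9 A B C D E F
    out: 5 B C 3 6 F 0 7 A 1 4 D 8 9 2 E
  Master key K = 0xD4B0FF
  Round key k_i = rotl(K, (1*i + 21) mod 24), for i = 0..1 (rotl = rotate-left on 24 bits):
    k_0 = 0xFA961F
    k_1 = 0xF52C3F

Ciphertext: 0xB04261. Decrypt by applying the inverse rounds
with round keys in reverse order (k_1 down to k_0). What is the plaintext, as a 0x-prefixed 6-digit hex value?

s_0 = ciphertext = 0xB04261
s_1 = InvRound(s_0, k_1) = 0x55CB04
s_2 = InvRound(s_1, k_0) = 0x86755C

0x86755C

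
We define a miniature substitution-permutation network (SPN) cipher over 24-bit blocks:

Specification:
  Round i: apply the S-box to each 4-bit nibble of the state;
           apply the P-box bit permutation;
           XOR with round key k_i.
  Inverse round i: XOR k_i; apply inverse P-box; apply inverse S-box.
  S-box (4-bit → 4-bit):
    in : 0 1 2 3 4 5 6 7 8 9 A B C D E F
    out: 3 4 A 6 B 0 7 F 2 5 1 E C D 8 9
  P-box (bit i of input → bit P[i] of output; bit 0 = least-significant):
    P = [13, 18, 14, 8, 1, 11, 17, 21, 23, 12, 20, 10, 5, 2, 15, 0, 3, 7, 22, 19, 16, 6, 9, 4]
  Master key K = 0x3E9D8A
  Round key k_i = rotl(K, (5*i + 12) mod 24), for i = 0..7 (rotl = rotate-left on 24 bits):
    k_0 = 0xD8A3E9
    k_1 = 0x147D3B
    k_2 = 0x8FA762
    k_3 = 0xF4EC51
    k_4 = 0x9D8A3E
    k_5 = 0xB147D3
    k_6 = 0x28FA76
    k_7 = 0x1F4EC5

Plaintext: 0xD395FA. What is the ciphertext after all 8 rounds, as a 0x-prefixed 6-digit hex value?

0x36504E

s_0 = plaintext = 0xD395FA
s_1 = Round(s_0, k_0) = 0xB9015B
s_2 = Round(s_1, k_1) = 0x403E47
s_3 = Round(s_2, k_2) = 0xAA4ABC
s_4 = Round(s_3, k_3) = 0x57A57C
s_5 = Round(s_4, k_4) = 0xF7C394
s_6 = Round(s_5, k_5) = 0xEEF648
s_7 = Round(s_6, k_6) = 0x94E245
s_8 = Round(s_7, k_7) = 0x36504E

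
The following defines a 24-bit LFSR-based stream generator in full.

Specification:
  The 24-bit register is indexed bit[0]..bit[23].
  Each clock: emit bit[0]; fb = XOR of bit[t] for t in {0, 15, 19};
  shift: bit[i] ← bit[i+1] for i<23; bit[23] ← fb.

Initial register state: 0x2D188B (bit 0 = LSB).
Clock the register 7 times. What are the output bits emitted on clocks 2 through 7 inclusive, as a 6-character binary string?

101000

reg_0 = 0x2D188B
clock 1: out=1, reg = 0x168C45
clock 2: out=1, reg = 0x0B4622
clock 3: out=0, reg = 0x85A311
clock 4: out=1, reg = 0x42D188
clock 5: out=0, reg = 0xA168C4
clock 6: out=0, reg = 0x50B462
clock 7: out=0, reg = 0xA85A31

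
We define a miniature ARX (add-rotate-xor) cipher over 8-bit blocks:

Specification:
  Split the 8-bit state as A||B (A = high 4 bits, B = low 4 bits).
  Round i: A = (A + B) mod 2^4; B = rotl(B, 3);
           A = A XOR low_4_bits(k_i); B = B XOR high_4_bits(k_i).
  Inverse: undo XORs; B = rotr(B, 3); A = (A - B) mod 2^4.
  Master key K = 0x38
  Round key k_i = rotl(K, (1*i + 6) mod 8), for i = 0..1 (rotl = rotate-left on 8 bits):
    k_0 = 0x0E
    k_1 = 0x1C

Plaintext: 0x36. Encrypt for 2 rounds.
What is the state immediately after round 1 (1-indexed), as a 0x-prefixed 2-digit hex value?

s_0 = plaintext = 0x36
s_1 = Round(s_0, k_0) = 0x73
s_2 = Round(s_1, k_1) = 0x68

0x73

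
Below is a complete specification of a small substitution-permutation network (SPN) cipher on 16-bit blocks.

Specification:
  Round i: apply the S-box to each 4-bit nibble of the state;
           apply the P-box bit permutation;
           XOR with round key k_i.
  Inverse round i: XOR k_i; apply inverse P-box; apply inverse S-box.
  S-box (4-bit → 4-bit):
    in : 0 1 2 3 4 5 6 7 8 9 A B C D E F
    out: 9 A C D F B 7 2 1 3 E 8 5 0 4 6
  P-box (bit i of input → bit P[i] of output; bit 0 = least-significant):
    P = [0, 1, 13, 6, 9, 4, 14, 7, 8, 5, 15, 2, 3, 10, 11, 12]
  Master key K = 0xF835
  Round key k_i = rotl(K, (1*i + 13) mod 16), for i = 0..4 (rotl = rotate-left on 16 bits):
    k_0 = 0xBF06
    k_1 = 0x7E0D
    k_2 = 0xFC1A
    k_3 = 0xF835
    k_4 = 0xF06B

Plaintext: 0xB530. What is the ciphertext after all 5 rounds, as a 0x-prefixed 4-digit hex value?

s_0 = plaintext = 0xB530
s_1 = Round(s_0, k_0) = 0xECE3
s_2 = Round(s_1, k_1) = 0x974C
s_3 = Round(s_2, k_2) = 0x9AA3
s_4 = Round(s_3, k_3) = 0x1CC8
s_5 = Round(s_4, k_4) = 0x276A

0x276A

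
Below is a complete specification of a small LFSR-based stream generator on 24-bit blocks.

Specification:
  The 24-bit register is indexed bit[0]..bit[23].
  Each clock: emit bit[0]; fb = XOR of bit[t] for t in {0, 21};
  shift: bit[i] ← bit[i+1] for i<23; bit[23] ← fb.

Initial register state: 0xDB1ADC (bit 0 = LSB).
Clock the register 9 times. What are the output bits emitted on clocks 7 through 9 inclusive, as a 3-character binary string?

reg_0 = 0xDB1ADC
clock 1: out=0, reg = 0x6D8D6E
clock 2: out=0, reg = 0xB6C6B7
clock 3: out=1, reg = 0x5B635B
clock 4: out=1, reg = 0xADB1AD
clock 5: out=1, reg = 0x56D8D6
clock 6: out=0, reg = 0x2B6C6B
clock 7: out=1, reg = 0x15B635
clock 8: out=1, reg = 0x8ADB1A
clock 9: out=0, reg = 0x456D8D

110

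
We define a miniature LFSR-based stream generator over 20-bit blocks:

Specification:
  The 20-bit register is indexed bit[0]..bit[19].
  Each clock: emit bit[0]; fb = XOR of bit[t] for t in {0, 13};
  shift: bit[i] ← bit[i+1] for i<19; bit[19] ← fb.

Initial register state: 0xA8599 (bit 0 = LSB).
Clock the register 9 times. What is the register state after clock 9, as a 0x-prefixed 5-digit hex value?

reg_0 = 0xA8599
clock 1: out=1, reg = 0xD42CC
clock 2: out=0, reg = 0x6A166
clock 3: out=0, reg = 0xB50B3
clock 4: out=1, reg = 0xDA859
clock 5: out=1, reg = 0x6D42C
clock 6: out=0, reg = 0x36A16
clock 7: out=0, reg = 0x9B50B
clock 8: out=1, reg = 0x4DA85
clock 9: out=1, reg = 0xA6D42

0xA6D42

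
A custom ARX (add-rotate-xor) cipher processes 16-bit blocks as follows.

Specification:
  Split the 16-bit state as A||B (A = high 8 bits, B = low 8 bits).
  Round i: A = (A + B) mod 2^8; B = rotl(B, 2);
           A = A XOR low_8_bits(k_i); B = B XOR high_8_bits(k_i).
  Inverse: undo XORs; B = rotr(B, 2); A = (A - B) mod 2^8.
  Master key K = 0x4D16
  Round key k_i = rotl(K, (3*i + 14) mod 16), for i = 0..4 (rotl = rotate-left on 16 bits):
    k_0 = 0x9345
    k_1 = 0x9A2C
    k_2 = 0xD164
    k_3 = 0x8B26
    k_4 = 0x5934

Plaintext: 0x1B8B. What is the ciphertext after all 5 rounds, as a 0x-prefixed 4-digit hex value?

s_0 = plaintext = 0x1B8B
s_1 = Round(s_0, k_0) = 0xE3BD
s_2 = Round(s_1, k_1) = 0x8C6C
s_3 = Round(s_2, k_2) = 0x9C60
s_4 = Round(s_3, k_3) = 0xDA0A
s_5 = Round(s_4, k_4) = 0xD071

0xD071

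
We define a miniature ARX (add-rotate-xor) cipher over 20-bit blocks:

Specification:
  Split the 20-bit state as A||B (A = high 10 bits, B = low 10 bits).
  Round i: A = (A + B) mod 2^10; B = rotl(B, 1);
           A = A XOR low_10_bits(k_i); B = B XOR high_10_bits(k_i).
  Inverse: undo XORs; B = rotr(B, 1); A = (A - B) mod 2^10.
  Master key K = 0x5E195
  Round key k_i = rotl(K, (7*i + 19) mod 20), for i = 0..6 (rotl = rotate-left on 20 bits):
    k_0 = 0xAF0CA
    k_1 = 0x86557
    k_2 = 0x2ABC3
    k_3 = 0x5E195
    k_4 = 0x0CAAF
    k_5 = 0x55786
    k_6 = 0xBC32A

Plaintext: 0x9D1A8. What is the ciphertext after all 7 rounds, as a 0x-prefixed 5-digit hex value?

0x915DC

s_0 = plaintext = 0x9D1A8
s_1 = Round(s_0, k_0) = 0x359EC
s_2 = Round(s_1, k_1) = 0xE55C1
s_3 = Round(s_2, k_2) = 0xA5728
s_4 = Round(s_3, k_3) = 0x0A329
s_5 = Round(s_4, k_4) = 0x7FA61
s_6 = Round(s_5, k_5) = 0xF6596
s_7 = Round(s_6, k_6) = 0x915DC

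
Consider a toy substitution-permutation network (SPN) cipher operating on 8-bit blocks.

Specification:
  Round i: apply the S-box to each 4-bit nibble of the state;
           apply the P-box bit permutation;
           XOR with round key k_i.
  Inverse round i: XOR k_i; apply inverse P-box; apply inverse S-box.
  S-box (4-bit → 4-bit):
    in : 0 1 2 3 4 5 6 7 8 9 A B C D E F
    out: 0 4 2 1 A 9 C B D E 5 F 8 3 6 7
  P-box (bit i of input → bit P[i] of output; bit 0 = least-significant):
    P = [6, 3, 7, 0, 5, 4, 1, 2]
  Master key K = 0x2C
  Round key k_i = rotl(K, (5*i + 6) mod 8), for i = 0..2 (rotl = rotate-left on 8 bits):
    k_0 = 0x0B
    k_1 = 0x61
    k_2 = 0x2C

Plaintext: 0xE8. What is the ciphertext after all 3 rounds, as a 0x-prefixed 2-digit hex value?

0x3A

s_0 = plaintext = 0xE8
s_1 = Round(s_0, k_0) = 0xD8
s_2 = Round(s_1, k_1) = 0x90
s_3 = Round(s_2, k_2) = 0x3A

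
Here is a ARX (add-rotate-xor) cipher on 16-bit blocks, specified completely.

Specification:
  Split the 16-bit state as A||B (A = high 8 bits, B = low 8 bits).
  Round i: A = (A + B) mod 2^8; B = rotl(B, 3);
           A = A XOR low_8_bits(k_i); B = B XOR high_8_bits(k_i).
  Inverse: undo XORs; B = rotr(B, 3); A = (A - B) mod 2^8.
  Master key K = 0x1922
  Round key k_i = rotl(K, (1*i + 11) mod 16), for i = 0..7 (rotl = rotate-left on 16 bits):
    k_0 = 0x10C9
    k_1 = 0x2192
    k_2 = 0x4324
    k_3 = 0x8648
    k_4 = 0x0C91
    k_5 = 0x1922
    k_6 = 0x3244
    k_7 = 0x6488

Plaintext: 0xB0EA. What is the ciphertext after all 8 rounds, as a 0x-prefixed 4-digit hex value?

0x990E

s_0 = plaintext = 0xB0EA
s_1 = Round(s_0, k_0) = 0x5347
s_2 = Round(s_1, k_1) = 0x081B
s_3 = Round(s_2, k_2) = 0x079B
s_4 = Round(s_3, k_3) = 0xEA5A
s_5 = Round(s_4, k_4) = 0xD5DE
s_6 = Round(s_5, k_5) = 0x91EF
s_7 = Round(s_6, k_6) = 0xC44D
s_8 = Round(s_7, k_7) = 0x990E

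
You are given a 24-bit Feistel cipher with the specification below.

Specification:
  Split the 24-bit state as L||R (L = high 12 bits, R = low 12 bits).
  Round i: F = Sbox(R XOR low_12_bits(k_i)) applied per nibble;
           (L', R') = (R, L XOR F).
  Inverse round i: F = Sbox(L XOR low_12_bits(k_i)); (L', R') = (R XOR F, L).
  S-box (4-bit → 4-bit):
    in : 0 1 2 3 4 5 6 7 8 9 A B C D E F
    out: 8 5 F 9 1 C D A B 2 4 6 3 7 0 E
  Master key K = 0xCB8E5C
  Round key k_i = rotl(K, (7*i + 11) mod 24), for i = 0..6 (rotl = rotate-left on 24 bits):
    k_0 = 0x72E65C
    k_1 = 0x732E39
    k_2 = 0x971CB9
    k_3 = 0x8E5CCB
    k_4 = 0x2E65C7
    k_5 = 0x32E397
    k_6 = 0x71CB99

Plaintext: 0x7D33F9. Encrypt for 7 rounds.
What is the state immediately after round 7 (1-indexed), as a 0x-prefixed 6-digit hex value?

0x34BDE3

s_0 = plaintext = 0x7D33F9
s_1 = Round(s_0, k_0) = 0x3F9B9F
s_2 = Round(s_1, k_1) = 0xB9FFB4
s_3 = Round(s_2, k_2) = 0xFB4218
s_4 = Round(s_3, k_3) = 0x218FCD
s_5 = Round(s_4, k_4) = 0xFCD69C
s_6 = Round(s_5, k_5) = 0x69C34B
s_7 = Round(s_6, k_6) = 0x34BDE3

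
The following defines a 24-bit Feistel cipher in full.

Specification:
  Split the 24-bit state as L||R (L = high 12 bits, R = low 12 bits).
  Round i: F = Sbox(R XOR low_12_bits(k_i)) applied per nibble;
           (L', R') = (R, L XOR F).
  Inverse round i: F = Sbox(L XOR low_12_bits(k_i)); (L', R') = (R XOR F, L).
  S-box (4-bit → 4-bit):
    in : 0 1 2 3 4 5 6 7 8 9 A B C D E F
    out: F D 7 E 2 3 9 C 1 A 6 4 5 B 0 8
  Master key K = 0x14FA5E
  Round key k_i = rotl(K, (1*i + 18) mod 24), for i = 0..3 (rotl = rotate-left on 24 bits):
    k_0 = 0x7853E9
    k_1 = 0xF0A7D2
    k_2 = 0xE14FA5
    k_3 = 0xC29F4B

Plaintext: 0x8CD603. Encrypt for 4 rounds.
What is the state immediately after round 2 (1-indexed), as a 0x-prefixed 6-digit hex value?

s_0 = plaintext = 0x8CD603
s_1 = Round(s_0, k_0) = 0x603BCB
s_2 = Round(s_1, k_1) = 0xBCB3D9
s_3 = Round(s_2, k_2) = 0x3D9E0E
s_4 = Round(s_3, k_3) = 0xE0EEFA

0xBCB3D9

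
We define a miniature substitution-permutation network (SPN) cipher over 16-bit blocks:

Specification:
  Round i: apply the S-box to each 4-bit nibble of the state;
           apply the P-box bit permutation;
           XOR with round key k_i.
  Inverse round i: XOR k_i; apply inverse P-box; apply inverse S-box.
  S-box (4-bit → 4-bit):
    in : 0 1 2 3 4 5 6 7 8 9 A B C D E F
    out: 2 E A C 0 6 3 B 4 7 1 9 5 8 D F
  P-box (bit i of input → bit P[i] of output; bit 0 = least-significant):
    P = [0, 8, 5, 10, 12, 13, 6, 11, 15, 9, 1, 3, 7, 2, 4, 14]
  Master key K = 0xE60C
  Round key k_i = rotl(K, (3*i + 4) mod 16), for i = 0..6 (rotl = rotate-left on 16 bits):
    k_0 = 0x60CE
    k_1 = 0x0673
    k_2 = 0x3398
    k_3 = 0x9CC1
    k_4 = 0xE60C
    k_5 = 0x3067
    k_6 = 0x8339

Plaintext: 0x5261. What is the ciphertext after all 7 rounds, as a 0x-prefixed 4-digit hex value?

s_0 = plaintext = 0x5261
s_1 = Round(s_0, k_0) = 0x57F2
s_2 = Round(s_1, k_1) = 0xB92F
s_3 = Round(s_2, k_2) = 0xDC3B
s_4 = Round(s_3, k_3) = 0x5082
s_5 = Round(s_4, k_4) = 0xE158
s_6 = Round(s_5, k_5) = 0x529D
s_7 = Round(s_6, k_6) = 0xB565

0xB565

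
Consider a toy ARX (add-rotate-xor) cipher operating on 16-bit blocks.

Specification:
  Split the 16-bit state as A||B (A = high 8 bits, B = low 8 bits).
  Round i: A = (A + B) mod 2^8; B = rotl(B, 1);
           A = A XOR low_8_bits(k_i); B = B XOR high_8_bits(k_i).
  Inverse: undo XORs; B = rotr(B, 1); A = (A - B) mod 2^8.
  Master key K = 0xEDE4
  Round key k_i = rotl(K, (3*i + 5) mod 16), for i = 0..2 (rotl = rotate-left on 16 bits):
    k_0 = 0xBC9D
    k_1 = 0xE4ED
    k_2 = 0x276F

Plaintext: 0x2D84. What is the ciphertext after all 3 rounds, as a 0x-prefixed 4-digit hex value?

0xF438

s_0 = plaintext = 0x2D84
s_1 = Round(s_0, k_0) = 0x2CB5
s_2 = Round(s_1, k_1) = 0x0C8F
s_3 = Round(s_2, k_2) = 0xF438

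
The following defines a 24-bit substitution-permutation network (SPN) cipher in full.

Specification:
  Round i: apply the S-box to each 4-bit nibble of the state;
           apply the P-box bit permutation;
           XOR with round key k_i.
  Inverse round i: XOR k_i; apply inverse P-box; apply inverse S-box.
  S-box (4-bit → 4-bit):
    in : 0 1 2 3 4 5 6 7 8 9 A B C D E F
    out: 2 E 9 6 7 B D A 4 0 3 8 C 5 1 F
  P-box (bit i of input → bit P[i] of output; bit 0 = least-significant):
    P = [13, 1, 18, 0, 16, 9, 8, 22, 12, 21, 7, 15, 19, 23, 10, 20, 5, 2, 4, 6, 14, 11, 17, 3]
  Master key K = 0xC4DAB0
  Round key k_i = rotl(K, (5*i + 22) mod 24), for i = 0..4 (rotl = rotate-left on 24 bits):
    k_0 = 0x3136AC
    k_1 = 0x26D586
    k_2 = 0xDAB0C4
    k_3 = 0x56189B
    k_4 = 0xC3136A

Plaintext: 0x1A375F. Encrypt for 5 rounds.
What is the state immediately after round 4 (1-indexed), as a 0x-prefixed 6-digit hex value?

s_0 = plaintext = 0x1A375F
s_1 = Round(s_0, k_0) = 0xD69883
s_2 = Round(s_1, k_1) = 0x209474
s_3 = Round(s_2, k_2) = 0xBEC24A
s_4 = Round(s_3, k_3) = 0x47AFB1
s_5 = Round(s_4, k_4) = 0x2DCBAD

0x47AFB1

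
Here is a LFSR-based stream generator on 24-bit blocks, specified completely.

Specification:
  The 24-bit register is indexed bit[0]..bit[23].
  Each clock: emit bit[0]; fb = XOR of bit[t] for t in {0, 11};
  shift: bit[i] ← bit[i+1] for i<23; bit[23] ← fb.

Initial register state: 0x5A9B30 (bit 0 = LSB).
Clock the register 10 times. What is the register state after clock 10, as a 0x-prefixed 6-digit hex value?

reg_0 = 0x5A9B30
clock 1: out=0, reg = 0xAD4D98
clock 2: out=0, reg = 0xD6A6CC
clock 3: out=0, reg = 0x6B5366
clock 4: out=0, reg = 0x35A9B3
clock 5: out=1, reg = 0x1AD4D9
clock 6: out=1, reg = 0x8D6A6C
clock 7: out=0, reg = 0xC6B536
clock 8: out=0, reg = 0x635A9B
clock 9: out=1, reg = 0x31AD4D
clock 10: out=1, reg = 0x18D6A6

0x18D6A6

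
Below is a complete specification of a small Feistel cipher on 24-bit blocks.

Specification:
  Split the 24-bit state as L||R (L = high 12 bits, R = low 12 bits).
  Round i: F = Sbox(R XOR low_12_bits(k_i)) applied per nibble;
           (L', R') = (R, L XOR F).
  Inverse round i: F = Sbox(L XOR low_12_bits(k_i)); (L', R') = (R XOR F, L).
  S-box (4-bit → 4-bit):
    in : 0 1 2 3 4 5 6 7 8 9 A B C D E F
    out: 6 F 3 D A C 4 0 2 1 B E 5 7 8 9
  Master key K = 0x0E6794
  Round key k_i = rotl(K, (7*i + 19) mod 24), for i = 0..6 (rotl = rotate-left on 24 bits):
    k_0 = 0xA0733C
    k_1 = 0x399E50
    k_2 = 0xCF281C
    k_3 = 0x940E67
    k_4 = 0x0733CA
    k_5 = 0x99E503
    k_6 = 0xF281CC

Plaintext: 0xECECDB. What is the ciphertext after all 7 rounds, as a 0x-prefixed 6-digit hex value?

0x6A28D6

s_0 = plaintext = 0xECECDB
s_1 = Round(s_0, k_0) = 0xCDB74E
s_2 = Round(s_1, k_1) = 0x74ED23
s_3 = Round(s_2, k_2) = 0xD23B97
s_4 = Round(s_3, k_3) = 0xB971B5
s_5 = Round(s_4, k_4) = 0x1B589E
s_6 = Round(s_5, k_5) = 0x89E6A2
s_7 = Round(s_6, k_6) = 0x6A28D6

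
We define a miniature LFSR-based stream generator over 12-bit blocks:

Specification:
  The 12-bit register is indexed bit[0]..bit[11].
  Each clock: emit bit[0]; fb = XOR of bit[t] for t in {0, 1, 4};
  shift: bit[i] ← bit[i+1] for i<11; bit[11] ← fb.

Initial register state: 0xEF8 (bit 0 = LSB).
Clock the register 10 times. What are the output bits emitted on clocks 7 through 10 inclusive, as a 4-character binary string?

1101

reg_0 = 0xEF8
clock 1: out=0, reg = 0xF7C
clock 2: out=0, reg = 0xFBE
clock 3: out=0, reg = 0x7DF
clock 4: out=1, reg = 0xBEF
clock 5: out=1, reg = 0x5F7
clock 6: out=1, reg = 0xAFB
clock 7: out=1, reg = 0xD7D
clock 8: out=1, reg = 0x6BE
clock 9: out=0, reg = 0x35F
clock 10: out=1, reg = 0x9AF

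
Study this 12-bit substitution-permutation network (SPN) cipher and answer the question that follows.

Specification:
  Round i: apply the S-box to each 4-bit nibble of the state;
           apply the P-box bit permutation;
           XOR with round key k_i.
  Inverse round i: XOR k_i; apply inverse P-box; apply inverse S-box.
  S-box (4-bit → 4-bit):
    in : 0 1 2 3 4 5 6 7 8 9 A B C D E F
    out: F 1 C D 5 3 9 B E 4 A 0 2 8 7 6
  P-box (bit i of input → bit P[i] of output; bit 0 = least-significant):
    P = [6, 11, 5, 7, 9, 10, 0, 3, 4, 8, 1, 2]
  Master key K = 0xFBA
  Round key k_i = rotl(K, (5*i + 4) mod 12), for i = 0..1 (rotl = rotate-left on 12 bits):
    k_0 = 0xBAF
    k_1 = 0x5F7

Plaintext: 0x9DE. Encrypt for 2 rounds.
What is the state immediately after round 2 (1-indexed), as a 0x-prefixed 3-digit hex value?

0x9A1

s_0 = plaintext = 0x9DE
s_1 = Round(s_0, k_0) = 0x3C5
s_2 = Round(s_1, k_1) = 0x9A1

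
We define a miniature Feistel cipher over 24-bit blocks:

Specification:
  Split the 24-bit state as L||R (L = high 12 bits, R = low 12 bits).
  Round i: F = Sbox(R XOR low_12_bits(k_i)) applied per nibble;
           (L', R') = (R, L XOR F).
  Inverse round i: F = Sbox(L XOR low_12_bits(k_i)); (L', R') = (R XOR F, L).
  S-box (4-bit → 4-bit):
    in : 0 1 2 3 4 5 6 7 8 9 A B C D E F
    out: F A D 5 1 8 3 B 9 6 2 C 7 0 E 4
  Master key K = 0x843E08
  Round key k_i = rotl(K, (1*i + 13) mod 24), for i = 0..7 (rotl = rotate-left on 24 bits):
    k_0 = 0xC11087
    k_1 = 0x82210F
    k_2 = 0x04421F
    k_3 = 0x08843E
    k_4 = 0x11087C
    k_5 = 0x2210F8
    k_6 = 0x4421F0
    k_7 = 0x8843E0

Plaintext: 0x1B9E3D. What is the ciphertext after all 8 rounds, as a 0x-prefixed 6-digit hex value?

0x984F3F

s_0 = plaintext = 0x1B9E3D
s_1 = Round(s_0, k_0) = 0xE3DF7B
s_2 = Round(s_1, k_1) = 0xF7B08C
s_3 = Round(s_2, k_2) = 0x08C21E
s_4 = Round(s_3, k_3) = 0x21E353
s_5 = Round(s_4, k_4) = 0x353ECA
s_6 = Round(s_5, k_5) = 0xECAD0E
s_7 = Round(s_6, k_6) = 0xD0E984
s_8 = Round(s_7, k_7) = 0x984F3F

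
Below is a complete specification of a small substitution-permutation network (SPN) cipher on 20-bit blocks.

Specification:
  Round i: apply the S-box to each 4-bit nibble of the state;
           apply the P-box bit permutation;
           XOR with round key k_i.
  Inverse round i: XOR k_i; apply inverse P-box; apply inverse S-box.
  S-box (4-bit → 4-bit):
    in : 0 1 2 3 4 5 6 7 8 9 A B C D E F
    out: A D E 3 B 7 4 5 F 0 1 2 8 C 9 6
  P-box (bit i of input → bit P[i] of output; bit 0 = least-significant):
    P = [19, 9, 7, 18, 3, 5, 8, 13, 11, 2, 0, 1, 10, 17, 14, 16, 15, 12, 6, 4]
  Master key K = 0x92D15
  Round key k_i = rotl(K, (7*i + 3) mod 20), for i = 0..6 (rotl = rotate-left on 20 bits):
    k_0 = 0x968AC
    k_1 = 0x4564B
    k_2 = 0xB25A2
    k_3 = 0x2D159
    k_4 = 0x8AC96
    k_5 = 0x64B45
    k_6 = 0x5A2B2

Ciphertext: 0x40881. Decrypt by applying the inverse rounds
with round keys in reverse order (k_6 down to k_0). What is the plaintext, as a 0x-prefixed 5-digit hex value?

0x690A8

s_0 = ciphertext = 0x40881
s_1 = InvRound(s_0, k_6) = 0xEC10B
s_2 = InvRound(s_1, k_5) = 0x794A3
s_3 = InvRound(s_2, k_4) = 0x0050E
s_4 = InvRound(s_3, k_3) = 0x85299
s_5 = InvRound(s_4, k_2) = 0x08D8B
s_6 = InvRound(s_5, k_1) = 0x56A62
s_7 = InvRound(s_6, k_0) = 0x690A8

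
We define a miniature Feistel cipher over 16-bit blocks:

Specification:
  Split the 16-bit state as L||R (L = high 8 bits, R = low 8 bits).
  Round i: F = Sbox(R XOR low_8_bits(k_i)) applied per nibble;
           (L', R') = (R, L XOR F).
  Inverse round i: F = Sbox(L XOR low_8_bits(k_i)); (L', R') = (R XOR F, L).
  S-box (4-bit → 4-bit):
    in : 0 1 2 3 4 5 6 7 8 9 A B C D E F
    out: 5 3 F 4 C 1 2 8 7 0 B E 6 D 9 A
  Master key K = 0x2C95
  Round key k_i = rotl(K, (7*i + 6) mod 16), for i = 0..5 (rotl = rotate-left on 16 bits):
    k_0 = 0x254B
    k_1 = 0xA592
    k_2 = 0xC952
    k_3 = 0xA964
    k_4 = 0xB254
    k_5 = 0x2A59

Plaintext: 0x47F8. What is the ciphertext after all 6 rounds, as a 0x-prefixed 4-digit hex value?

0x9BCC

s_0 = plaintext = 0x47F8
s_1 = Round(s_0, k_0) = 0xF8A3
s_2 = Round(s_1, k_1) = 0xA3BB
s_3 = Round(s_2, k_2) = 0xBB33
s_4 = Round(s_3, k_3) = 0x33A3
s_5 = Round(s_4, k_4) = 0xA39B
s_6 = Round(s_5, k_5) = 0x9BCC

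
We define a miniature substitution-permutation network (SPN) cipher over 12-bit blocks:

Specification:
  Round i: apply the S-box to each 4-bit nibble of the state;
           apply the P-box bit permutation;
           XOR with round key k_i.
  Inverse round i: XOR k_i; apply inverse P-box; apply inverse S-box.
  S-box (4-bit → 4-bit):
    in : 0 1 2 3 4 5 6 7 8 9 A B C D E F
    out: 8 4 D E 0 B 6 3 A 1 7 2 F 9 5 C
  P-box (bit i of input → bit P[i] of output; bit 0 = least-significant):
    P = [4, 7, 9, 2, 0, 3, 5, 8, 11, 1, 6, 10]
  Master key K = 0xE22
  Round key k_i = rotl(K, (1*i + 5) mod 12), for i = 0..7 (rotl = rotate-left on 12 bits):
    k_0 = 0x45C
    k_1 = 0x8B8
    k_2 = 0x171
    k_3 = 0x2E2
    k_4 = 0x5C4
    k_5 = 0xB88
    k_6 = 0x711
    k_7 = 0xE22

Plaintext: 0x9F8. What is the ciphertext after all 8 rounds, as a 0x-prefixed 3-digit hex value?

0x5C8

s_0 = plaintext = 0x9F8
s_1 = Round(s_0, k_0) = 0xDF8
s_2 = Round(s_1, k_1) = 0x51C
s_3 = Round(s_2, k_2) = 0xFC7
s_4 = Round(s_3, k_3) = 0x71B
s_5 = Round(s_4, k_4) = 0xD66
s_6 = Round(s_5, k_5) = 0x520
s_7 = Round(s_6, k_6) = 0xA36
s_8 = Round(s_7, k_7) = 0x5C8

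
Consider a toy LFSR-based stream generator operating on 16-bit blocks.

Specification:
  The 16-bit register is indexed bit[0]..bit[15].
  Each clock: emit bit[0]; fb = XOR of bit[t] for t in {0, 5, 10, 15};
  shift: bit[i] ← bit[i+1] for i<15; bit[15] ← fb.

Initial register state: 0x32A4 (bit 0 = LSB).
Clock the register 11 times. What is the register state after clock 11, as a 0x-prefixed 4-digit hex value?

0x1566

reg_0 = 0x32A4
clock 1: out=0, reg = 0x9952
clock 2: out=0, reg = 0xCCA9
clock 3: out=1, reg = 0x6654
clock 4: out=0, reg = 0xB32A
clock 5: out=0, reg = 0x5995
clock 6: out=1, reg = 0xACCA
clock 7: out=0, reg = 0x5665
clock 8: out=1, reg = 0xAB32
clock 9: out=0, reg = 0x5599
clock 10: out=1, reg = 0x2ACC
clock 11: out=0, reg = 0x1566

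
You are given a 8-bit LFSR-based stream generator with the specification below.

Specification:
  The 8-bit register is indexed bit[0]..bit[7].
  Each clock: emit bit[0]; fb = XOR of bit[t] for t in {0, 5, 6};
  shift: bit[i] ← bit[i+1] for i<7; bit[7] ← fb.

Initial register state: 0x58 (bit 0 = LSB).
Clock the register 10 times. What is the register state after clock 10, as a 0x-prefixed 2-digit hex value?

reg_0 = 0x58
clock 1: out=0, reg = 0xAC
clock 2: out=0, reg = 0xD6
clock 3: out=0, reg = 0xEB
clock 4: out=1, reg = 0xF5
clock 5: out=1, reg = 0xFA
clock 6: out=0, reg = 0x7D
clock 7: out=1, reg = 0xBE
clock 8: out=0, reg = 0xDF
clock 9: out=1, reg = 0x6F
clock 10: out=1, reg = 0xB7

0xB7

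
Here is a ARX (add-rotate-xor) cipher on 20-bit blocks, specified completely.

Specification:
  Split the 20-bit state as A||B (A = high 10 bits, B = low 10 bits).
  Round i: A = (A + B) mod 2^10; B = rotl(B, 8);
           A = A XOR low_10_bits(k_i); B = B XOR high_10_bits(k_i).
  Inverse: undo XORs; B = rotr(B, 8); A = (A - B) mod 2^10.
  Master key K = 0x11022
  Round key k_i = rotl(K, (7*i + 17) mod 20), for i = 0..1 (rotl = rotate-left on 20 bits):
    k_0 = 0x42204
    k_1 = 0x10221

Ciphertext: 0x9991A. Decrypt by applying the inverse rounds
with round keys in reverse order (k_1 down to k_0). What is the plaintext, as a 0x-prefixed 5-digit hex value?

0xD5984

s_0 = ciphertext = 0x9991A
s_1 = InvRound(s_0, k_1) = 0xB7969
s_2 = InvRound(s_1, k_0) = 0xD5984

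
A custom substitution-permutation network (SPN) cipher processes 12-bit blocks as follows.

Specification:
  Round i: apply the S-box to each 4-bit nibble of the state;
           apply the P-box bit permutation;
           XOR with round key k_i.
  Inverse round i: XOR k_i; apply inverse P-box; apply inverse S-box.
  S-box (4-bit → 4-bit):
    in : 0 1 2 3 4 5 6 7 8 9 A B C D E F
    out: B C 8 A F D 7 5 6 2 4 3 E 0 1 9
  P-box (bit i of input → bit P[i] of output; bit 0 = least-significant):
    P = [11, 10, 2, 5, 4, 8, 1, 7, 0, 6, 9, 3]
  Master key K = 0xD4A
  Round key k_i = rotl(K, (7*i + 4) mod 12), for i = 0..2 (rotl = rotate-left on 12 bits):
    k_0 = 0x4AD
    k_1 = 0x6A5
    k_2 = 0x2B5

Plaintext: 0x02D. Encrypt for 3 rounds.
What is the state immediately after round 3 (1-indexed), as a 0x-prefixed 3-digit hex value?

s_0 = plaintext = 0x02D
s_1 = Round(s_0, k_0) = 0x464
s_2 = Round(s_1, k_1) = 0x9DA
s_3 = Round(s_2, k_2) = 0x2F1

0x2F1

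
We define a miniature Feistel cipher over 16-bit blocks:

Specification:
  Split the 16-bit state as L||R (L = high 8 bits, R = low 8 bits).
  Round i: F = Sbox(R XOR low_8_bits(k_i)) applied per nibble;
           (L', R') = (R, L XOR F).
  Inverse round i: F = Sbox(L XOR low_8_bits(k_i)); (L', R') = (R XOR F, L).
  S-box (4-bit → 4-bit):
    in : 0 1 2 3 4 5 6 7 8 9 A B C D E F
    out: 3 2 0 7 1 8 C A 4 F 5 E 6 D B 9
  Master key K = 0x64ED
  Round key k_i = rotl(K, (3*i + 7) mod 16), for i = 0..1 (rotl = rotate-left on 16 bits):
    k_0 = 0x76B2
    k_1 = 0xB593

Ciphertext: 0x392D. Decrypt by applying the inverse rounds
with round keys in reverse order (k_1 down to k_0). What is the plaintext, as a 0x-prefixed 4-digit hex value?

0x5C78

s_0 = ciphertext = 0x392D
s_1 = InvRound(s_0, k_1) = 0x7839
s_2 = InvRound(s_1, k_0) = 0x5C78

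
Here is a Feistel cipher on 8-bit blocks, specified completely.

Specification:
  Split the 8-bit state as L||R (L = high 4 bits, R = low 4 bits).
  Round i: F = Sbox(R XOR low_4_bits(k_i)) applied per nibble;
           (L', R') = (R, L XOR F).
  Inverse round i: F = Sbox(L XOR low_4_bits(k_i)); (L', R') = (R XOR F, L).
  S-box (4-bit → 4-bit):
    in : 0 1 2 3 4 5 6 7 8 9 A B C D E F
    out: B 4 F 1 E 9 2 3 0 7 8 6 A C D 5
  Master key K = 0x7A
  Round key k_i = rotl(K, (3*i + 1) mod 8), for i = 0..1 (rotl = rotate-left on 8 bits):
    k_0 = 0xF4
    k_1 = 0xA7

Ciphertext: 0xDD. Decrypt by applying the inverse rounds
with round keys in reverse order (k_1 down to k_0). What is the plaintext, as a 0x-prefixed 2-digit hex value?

s_0 = ciphertext = 0xDD
s_1 = InvRound(s_0, k_1) = 0x5D
s_2 = InvRound(s_1, k_0) = 0x95

0x95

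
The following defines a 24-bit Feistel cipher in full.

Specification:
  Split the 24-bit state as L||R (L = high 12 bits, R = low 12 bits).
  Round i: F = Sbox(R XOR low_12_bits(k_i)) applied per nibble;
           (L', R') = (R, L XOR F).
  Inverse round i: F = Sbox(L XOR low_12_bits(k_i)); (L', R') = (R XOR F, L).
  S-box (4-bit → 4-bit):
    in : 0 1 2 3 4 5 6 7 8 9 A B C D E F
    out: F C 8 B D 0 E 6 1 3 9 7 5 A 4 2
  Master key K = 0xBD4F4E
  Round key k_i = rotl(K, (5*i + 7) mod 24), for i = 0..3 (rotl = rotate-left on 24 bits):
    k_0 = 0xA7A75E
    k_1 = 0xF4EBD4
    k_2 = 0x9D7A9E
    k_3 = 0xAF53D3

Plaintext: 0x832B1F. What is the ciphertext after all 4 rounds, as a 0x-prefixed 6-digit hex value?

s_0 = plaintext = 0x832B1F
s_1 = Round(s_0, k_0) = 0xB1FDEE
s_2 = Round(s_1, k_1) = 0xDEE5A6
s_3 = Round(s_2, k_2) = 0x5A6F5F
s_4 = Round(s_3, k_3) = 0xF5F0B3

0xF5F0B3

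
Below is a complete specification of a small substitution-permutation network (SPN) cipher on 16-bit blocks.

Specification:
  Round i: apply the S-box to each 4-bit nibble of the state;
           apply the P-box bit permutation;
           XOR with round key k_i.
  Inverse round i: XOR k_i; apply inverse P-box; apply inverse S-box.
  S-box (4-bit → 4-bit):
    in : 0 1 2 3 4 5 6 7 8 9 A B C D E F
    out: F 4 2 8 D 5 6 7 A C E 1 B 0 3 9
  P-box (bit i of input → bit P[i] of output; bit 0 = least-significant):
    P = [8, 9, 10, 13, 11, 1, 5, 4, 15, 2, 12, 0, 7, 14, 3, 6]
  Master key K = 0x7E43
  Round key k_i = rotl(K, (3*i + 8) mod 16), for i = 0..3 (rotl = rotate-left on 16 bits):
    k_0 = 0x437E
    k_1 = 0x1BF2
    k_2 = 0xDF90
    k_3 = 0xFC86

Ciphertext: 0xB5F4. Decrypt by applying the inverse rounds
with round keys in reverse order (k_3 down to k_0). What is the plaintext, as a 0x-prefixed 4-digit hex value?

0xCE76

s_0 = ciphertext = 0xB5F4
s_1 = InvRound(s_0, k_3) = 0x8D0B
s_2 = InvRound(s_1, k_2) = 0x7982
s_3 = InvRound(s_2, k_1) = 0x8D98
s_4 = InvRound(s_3, k_0) = 0xCE76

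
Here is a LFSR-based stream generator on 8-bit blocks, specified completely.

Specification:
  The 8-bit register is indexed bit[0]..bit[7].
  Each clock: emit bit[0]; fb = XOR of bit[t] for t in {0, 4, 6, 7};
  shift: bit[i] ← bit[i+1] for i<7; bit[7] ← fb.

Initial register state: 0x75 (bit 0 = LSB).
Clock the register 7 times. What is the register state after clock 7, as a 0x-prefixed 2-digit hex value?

0x1A

reg_0 = 0x75
clock 1: out=1, reg = 0xBA
clock 2: out=0, reg = 0x5D
clock 3: out=1, reg = 0xAE
clock 4: out=0, reg = 0xD7
clock 5: out=1, reg = 0x6B
clock 6: out=1, reg = 0x35
clock 7: out=1, reg = 0x1A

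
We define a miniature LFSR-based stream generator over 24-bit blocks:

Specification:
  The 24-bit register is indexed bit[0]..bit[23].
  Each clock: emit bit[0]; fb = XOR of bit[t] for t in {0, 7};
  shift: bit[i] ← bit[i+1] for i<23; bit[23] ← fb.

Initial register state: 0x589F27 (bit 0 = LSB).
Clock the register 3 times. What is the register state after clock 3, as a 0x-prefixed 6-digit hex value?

reg_0 = 0x589F27
clock 1: out=1, reg = 0xAC4F93
clock 2: out=1, reg = 0x5627C9
clock 3: out=1, reg = 0x2B13E4

0x2B13E4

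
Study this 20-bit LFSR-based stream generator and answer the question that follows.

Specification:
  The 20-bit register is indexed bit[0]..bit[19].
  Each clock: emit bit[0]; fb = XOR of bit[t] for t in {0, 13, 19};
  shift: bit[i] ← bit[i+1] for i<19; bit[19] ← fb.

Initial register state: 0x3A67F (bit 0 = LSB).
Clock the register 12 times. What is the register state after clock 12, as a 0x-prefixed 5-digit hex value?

0x8DE3A

reg_0 = 0x3A67F
clock 1: out=1, reg = 0x1D33F
clock 2: out=1, reg = 0x8E99F
clock 3: out=1, reg = 0xC74CF
clock 4: out=1, reg = 0xE3A67
clock 5: out=1, reg = 0xF1D33
clock 6: out=1, reg = 0x78E99
clock 7: out=1, reg = 0xBC74C
clock 8: out=0, reg = 0xDE3A6
clock 9: out=0, reg = 0x6F1D3
clock 10: out=1, reg = 0x378E9
clock 11: out=1, reg = 0x1BC74
clock 12: out=0, reg = 0x8DE3A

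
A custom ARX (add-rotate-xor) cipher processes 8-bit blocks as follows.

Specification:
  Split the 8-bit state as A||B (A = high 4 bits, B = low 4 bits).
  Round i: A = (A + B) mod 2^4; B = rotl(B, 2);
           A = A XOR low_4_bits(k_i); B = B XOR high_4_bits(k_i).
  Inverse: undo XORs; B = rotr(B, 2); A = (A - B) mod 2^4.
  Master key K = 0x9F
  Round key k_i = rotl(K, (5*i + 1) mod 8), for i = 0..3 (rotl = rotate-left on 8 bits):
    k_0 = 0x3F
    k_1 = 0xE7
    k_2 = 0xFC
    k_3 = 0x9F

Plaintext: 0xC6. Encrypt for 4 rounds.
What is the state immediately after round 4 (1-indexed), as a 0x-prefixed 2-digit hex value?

0x92

s_0 = plaintext = 0xC6
s_1 = Round(s_0, k_0) = 0xDA
s_2 = Round(s_1, k_1) = 0x04
s_3 = Round(s_2, k_2) = 0x8E
s_4 = Round(s_3, k_3) = 0x92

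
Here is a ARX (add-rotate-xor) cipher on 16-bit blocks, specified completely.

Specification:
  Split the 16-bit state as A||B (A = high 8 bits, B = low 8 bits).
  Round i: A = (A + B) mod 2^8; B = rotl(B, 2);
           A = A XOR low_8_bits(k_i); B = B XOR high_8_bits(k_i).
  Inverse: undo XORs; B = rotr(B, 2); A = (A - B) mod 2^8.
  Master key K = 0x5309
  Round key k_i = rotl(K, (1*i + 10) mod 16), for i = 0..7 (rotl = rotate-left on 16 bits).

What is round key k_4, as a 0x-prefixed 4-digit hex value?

0x54C2

K = 0x5309
k_0 = rotl(K, (1*0+10) mod 16) = rotl(K, 10) = 0x254C
k_1 = rotl(K, (1*1+10) mod 16) = rotl(K, 11) = 0x4A98
k_2 = rotl(K, (1*2+10) mod 16) = rotl(K, 12) = 0x9530
k_3 = rotl(K, (1*3+10) mod 16) = rotl(K, 13) = 0x2A61
k_4 = rotl(K, (1*4+10) mod 16) = rotl(K, 14) = 0x54C2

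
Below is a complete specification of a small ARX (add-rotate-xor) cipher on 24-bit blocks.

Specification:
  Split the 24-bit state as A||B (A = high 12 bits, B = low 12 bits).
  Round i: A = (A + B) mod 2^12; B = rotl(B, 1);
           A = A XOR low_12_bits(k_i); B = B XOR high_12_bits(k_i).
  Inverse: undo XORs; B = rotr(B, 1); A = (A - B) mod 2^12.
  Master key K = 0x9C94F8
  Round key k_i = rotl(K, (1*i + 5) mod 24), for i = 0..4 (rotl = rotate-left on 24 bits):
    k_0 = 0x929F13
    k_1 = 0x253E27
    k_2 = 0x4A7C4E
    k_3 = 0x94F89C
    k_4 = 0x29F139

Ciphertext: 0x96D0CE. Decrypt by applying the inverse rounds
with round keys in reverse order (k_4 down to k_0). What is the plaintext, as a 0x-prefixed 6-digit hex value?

s_0 = ciphertext = 0x96D0CE
s_1 = InvRound(s_0, k_4) = 0xF2C928
s_2 = InvRound(s_1, k_3) = 0xF7D833
s_3 = InvRound(s_2, k_2) = 0xCE964A
s_4 = InvRound(s_3, k_1) = 0x8C2A0C
s_5 = InvRound(s_4, k_0) = 0xE3F992

0xE3F992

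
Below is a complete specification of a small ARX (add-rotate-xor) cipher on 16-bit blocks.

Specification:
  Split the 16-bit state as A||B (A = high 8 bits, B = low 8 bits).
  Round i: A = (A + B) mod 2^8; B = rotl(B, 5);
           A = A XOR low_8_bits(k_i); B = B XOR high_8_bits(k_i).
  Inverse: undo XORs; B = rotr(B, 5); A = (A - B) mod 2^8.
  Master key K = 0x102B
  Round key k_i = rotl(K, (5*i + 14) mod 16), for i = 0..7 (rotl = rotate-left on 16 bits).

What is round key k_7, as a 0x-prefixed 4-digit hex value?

K = 0x102B
k_0 = rotl(K, (5*0+14) mod 16) = rotl(K, 14) = 0xC40A
k_1 = rotl(K, (5*1+14) mod 16) = rotl(K, 3) = 0x8158
k_2 = rotl(K, (5*2+14) mod 16) = rotl(K, 8) = 0x2B10
k_3 = rotl(K, (5*3+14) mod 16) = rotl(K, 13) = 0x6205
k_4 = rotl(K, (5*4+14) mod 16) = rotl(K, 2) = 0x40AC
k_5 = rotl(K, (5*5+14) mod 16) = rotl(K, 7) = 0x1588
k_6 = rotl(K, (5*6+14) mod 16) = rotl(K, 12) = 0xB102
k_7 = rotl(K, (5*7+14) mod 16) = rotl(K, 1) = 0x2056

0x2056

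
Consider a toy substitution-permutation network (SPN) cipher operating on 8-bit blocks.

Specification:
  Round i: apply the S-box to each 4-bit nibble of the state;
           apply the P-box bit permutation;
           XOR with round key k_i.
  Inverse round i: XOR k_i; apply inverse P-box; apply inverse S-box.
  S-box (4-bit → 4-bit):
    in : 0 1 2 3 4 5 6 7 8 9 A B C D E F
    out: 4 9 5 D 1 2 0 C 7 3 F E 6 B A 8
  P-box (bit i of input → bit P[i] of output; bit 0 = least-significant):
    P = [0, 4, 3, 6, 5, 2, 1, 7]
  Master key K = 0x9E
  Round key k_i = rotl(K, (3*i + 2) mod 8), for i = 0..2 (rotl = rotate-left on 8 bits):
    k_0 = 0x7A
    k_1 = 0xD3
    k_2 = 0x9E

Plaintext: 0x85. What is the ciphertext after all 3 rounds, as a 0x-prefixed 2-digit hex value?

0x42

s_0 = plaintext = 0x85
s_1 = Round(s_0, k_0) = 0x4C
s_2 = Round(s_1, k_1) = 0xEB
s_3 = Round(s_2, k_2) = 0x42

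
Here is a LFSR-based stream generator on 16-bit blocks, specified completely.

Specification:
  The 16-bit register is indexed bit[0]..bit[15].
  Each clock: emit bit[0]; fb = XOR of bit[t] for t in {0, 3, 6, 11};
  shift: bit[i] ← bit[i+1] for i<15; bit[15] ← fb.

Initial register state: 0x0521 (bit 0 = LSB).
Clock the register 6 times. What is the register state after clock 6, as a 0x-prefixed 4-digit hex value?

reg_0 = 0x0521
clock 1: out=1, reg = 0x8290
clock 2: out=0, reg = 0x4148
clock 3: out=0, reg = 0x20A4
clock 4: out=0, reg = 0x1052
clock 5: out=0, reg = 0x8829
clock 6: out=1, reg = 0xC414

0xC414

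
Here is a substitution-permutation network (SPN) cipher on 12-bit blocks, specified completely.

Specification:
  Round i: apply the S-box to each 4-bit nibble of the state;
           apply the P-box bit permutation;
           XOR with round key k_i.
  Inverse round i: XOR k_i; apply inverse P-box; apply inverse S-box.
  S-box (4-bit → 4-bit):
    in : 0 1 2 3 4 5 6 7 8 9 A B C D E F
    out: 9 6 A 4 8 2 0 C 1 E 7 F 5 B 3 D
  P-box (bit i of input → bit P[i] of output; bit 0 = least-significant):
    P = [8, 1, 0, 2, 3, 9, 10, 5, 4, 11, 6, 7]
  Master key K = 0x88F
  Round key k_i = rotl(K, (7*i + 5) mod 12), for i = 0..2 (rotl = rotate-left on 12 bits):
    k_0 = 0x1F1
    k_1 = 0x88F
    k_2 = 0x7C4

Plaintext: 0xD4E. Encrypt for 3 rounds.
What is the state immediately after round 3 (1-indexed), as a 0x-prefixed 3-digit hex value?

0x0FE

s_0 = plaintext = 0xD4E
s_1 = Round(s_0, k_0) = 0x843
s_2 = Round(s_1, k_1) = 0x8BE
s_3 = Round(s_2, k_2) = 0x0FE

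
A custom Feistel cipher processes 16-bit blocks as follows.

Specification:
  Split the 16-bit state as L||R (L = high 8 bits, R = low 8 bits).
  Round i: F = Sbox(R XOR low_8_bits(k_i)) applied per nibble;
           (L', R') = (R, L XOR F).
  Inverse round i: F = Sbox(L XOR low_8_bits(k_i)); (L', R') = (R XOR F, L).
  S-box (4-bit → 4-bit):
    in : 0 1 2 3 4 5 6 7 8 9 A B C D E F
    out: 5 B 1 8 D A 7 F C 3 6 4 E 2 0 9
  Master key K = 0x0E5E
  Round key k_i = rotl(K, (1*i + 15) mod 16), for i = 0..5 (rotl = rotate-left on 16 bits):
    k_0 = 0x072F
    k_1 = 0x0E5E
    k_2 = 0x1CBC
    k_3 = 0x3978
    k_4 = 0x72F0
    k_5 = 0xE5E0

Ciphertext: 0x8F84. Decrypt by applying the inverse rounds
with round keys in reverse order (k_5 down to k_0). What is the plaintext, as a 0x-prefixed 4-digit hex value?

0x06A8

s_0 = ciphertext = 0x8F84
s_1 = InvRound(s_0, k_5) = 0xFD8F
s_2 = InvRound(s_1, k_4) = 0xDDFD
s_3 = InvRound(s_2, k_3) = 0x97DD
s_4 = InvRound(s_3, k_2) = 0xC997
s_5 = InvRound(s_4, k_1) = 0xA8C9
s_6 = InvRound(s_5, k_0) = 0x06A8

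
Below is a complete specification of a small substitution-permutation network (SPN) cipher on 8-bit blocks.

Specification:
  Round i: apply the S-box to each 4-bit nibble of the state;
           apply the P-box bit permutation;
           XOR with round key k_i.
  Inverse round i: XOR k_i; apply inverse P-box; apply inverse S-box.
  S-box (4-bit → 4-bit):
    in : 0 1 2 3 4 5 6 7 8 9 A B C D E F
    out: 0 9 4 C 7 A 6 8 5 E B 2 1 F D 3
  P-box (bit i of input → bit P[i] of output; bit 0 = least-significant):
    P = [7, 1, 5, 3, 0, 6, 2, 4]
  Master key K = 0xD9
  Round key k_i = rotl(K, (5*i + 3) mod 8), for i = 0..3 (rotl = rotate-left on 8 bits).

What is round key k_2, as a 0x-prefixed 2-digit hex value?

K = 0xD9
k_0 = rotl(K, (5*0+3) mod 8) = rotl(K, 3) = 0xCE
k_1 = rotl(K, (5*1+3) mod 8) = rotl(K, 0) = 0xD9
k_2 = rotl(K, (5*2+3) mod 8) = rotl(K, 5) = 0x3B

0x3B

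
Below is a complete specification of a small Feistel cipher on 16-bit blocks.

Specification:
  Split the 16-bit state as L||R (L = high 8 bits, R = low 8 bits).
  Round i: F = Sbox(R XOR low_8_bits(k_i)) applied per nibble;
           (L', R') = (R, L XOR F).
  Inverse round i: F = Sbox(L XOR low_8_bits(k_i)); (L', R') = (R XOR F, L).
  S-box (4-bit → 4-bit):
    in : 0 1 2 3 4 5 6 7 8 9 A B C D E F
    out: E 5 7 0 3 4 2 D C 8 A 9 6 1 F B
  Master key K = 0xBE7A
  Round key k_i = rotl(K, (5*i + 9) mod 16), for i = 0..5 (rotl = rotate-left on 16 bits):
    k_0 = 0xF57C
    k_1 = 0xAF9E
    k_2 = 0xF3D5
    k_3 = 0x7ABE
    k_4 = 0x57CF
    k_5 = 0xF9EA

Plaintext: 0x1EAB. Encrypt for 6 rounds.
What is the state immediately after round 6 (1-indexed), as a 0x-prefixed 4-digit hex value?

0x5553

s_0 = plaintext = 0x1EAB
s_1 = Round(s_0, k_0) = 0xAB03
s_2 = Round(s_1, k_1) = 0x032A
s_3 = Round(s_2, k_2) = 0x2AB8
s_4 = Round(s_3, k_3) = 0xB8C8
s_5 = Round(s_4, k_4) = 0xC855
s_6 = Round(s_5, k_5) = 0x5553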